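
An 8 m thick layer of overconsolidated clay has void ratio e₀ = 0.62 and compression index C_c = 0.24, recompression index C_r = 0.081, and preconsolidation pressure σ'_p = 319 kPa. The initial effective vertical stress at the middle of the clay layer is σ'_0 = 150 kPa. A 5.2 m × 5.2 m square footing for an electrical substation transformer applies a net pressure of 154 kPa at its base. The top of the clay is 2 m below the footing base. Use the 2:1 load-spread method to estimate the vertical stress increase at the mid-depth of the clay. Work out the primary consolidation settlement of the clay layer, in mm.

Mid-depth of clay below the footing base: z = 2 + 8/2 = 6 m.
Stress increase at mid-clay by the 2:1 spreading method:
Δσ = qBL/((B+z)(L+z)) = 154×5.2×5.2/((5.2+6)(5.2+6)) = 33.196 kPa
Final effective stress: σ'_f = 150 + 33.196 = 183.2 kPa.
σ'_f = 183.2 ≤ σ'_p = 319 kPa, so the clay remains overconsolidated and only the recompression index applies:
S_c = C_r·H/(1+e₀)·log₁₀(σ'_f/σ'_0) = 0.081×8/1.62×log₁₀(183.2/150)
    = 0.4 × 0.086834 = 0.03473 m

S_c ≈ 34.7 mm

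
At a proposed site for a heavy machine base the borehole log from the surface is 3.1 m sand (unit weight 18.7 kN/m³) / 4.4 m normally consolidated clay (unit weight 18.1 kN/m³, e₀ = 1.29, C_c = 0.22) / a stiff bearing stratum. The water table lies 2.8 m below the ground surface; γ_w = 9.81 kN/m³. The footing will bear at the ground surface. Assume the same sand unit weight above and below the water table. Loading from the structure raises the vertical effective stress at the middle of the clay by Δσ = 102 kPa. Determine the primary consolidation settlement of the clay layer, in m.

Mid-depth of clay below the ground surface: z = 3.1 + 4.4/2 = 5.3 m.
Total vertical stress at mid-clay: σ_v = 18.7×3.1 + 18.1×2.2 = 97.79 kPa.
Pore pressure: u = 9.81×(5.3 − 2.8) = 24.525 kPa.
Initial effective stress: σ'_0 = σ_v − u = 97.79 − 24.525 = 73.265 kPa.
Final effective stress: σ'_f = σ'_0 + Δσ = 73.265 + 102 = 175.26 kPa.
Normally consolidated clay, so the full stress increment lies on the virgin compression line:
S_c = C_c·H/(1+e₀)·log₁₀(σ'_f/σ'_0) = 0.22×4.4/(1+1.29)×log₁₀(175.26/73.265)
    = 0.42271 × 0.37879 = 0.1601 m

S_c ≈ 0.16 m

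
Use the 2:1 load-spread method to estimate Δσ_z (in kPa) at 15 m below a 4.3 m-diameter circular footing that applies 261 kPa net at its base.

Δσ_z ≈ 13 kPa

By the 2:1 method the load spreads at 1 horizontal : 2 vertical, so at depth z the loaded area has grown by z in each plan dimension:
Δσ ≈ qD²/(D+z)² = 261×4.3²/(4.3+15)² = 12.956 kPa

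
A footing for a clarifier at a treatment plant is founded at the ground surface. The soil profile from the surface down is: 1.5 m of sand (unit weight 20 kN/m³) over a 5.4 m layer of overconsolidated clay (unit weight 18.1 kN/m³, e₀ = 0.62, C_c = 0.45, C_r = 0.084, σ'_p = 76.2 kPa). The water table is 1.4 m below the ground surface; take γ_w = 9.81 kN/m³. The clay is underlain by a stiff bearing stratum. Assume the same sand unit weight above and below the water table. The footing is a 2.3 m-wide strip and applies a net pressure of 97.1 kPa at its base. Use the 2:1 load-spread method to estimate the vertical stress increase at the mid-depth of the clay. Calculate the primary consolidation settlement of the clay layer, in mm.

Mid-depth of clay below the ground surface: z = 1.5 + 5.4/2 = 4.2 m.
Total vertical stress at mid-clay: σ_v = 20×1.5 + 18.1×2.7 = 78.87 kPa.
Pore pressure: u = 9.81×(4.2 − 1.4) = 27.468 kPa.
Initial effective stress: σ'_0 = σ_v − u = 78.87 − 27.468 = 51.402 kPa.
Stress increase at mid-clay by the 2:1 spreading method:
Δσ = qB/(B+z) = 97.1×2.3/(2.3+4.2) = 34.358 kPa
Final effective stress: σ'_f = 51.402 + 34.358 = 85.76 kPa.
σ'_f = 85.76 > σ'_p = 76.2 kPa, so the stress path crosses the preconsolidation pressure — recompression up to σ'_p, then virgin compression beyond:
S_c = H/(1+e₀)·[C_r·log₁₀(σ'_p/σ'_0) + C_c·log₁₀(σ'_f/σ'_p)]
    = 5.4/1.62 × [0.084×log₁₀(76.2/51.402) + 0.45×log₁₀(85.76/76.2)]
    = 3.3333 × [0.014362 + 0.023098] = 0.1249 m

S_c ≈ 125 mm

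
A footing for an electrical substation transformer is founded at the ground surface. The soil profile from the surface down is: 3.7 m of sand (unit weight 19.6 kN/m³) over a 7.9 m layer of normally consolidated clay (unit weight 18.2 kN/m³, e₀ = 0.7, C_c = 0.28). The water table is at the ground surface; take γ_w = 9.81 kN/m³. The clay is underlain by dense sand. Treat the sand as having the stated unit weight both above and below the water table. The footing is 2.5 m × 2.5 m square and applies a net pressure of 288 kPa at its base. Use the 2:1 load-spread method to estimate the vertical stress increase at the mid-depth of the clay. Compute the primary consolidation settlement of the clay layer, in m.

Mid-depth of clay below the ground surface: z = 3.7 + 7.9/2 = 7.65 m.
Total vertical stress at mid-clay: σ_v = 19.6×3.7 + 18.2×3.95 = 144.41 kPa.
Pore pressure: u = 9.81×(7.65 − 0) = 75.047 kPa.
Initial effective stress: σ'_0 = σ_v − u = 144.41 − 75.047 = 69.363 kPa.
Stress increase at mid-clay by the 2:1 spreading method:
Δσ = qBL/((B+z)(L+z)) = 288×2.5×2.5/((2.5+7.65)(2.5+7.65)) = 17.472 kPa
Final effective stress: σ'_f = σ'_0 + Δσ = 69.363 + 17.472 = 86.835 kPa.
Normally consolidated clay, so the full stress increment lies on the virgin compression line:
S_c = C_c·H/(1+e₀)·log₁₀(σ'_f/σ'_0) = 0.28×7.9/(1+0.7)×log₁₀(86.835/69.363)
    = 1.3012 × 0.097567 = 0.127 m

S_c ≈ 0.127 m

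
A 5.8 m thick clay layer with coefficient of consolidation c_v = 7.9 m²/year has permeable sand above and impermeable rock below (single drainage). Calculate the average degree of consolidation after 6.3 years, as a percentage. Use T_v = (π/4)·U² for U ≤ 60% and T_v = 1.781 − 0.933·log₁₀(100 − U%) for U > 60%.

U ≈ 97.9 %

Drainage path length: H_d = H = 5.8 m (single drainage).
T_v = c_v·t/H_d² = 7.9×6.3/5.8² = 1.4795.
T_v = 1.4795 corresponds to the U > 60% branch:
U = 1 − 10^((1.781 − T_v)/0.933)/100 = 0.979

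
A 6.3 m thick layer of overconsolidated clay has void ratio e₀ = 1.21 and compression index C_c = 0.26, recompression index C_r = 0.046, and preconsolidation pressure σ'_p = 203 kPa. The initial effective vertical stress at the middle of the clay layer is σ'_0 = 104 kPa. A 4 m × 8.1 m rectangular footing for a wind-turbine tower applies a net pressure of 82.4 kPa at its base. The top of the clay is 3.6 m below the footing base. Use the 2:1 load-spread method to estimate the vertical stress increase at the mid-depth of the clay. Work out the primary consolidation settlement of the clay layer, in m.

S_c ≈ 0.00849 m

Mid-depth of clay below the footing base: z = 3.6 + 6.3/2 = 6.75 m.
Stress increase at mid-clay by the 2:1 spreading method:
Δσ = qBL/((B+z)(L+z)) = 82.4×4×8.1/((4+6.75)(8.1+6.75)) = 16.724 kPa
Final effective stress: σ'_f = 104 + 16.724 = 120.72 kPa.
σ'_f = 120.72 ≤ σ'_p = 203 kPa, so the clay remains overconsolidated and only the recompression index applies:
S_c = C_r·H/(1+e₀)·log₁₀(σ'_f/σ'_0) = 0.046×6.3/2.21×log₁₀(120.72/104)
    = 0.13113 × 0.064746 = 0.00849 m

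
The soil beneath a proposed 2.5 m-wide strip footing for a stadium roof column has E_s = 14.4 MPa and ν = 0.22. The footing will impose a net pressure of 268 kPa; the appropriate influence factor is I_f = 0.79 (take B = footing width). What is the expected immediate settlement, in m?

S_e ≈ 0.035 m

Immediate (elastic) settlement: S_e = q·B·(1−ν²)/E_s · I_f.
E_s = 14.4 MPa = 14400 kPa.
S_e = 268 × 2.5 × (1 − 0.22²) / 14400 × 0.79
    = 268 × 2.5 × 0.9516 / 14400 × 0.79
    = 0.03498 m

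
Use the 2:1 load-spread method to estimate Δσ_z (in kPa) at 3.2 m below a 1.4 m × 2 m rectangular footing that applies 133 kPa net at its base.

Δσ_z ≈ 15.6 kPa

By the 2:1 method the load spreads at 1 horizontal : 2 vertical, so at depth z the loaded area has grown by z in each plan dimension:
Δσ = qBL/((B+z)(L+z)) = 133×1.4×2/((1.4+3.2)(2+3.2)) = 15.569 kPa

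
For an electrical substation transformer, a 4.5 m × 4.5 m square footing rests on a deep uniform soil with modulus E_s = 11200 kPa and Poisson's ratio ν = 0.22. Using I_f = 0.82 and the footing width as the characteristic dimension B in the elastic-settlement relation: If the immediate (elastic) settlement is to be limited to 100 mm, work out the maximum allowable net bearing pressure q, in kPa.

q ≈ 319 kPa

S_e = q·B·(1−ν²)/E_s · I_f  ⇒  q = S_e·E_s / (B·(1−ν²)·I_f).
q = 0.1 × 11200 / (4.5 × 0.9516 × 0.82) = 319 kPa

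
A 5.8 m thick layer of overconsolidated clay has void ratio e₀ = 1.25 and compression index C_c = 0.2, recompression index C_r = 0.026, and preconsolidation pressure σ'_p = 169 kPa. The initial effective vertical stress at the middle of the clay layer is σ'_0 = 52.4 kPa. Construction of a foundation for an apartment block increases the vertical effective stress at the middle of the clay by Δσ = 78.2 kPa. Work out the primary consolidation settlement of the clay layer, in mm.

S_c ≈ 26.6 mm

Final effective stress: σ'_f = 52.4 + 78.2 = 130.6 kPa.
σ'_f = 130.6 ≤ σ'_p = 169 kPa, so the clay remains overconsolidated and only the recompression index applies:
S_c = C_r·H/(1+e₀)·log₁₀(σ'_f/σ'_0) = 0.026×5.8/2.25×log₁₀(130.6/52.4)
    = 0.067023 × 0.39661 = 0.02658 m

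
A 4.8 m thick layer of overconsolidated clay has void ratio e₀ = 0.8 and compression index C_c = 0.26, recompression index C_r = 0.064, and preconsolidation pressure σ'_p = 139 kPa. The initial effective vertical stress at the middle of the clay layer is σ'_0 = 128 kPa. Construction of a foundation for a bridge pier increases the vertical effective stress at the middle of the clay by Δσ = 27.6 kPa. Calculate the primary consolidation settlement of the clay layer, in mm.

S_c ≈ 40.1 mm

Final effective stress: σ'_f = 128 + 27.6 = 155.6 kPa.
σ'_f = 155.6 > σ'_p = 139 kPa, so the stress path crosses the preconsolidation pressure — recompression up to σ'_p, then virgin compression beyond:
S_c = H/(1+e₀)·[C_r·log₁₀(σ'_p/σ'_0) + C_c·log₁₀(σ'_f/σ'_p)]
    = 4.8/1.8 × [0.064×log₁₀(139/128) + 0.26×log₁₀(155.6/139)]
    = 2.6667 × [0.0022915 + 0.012739] = 0.04008 m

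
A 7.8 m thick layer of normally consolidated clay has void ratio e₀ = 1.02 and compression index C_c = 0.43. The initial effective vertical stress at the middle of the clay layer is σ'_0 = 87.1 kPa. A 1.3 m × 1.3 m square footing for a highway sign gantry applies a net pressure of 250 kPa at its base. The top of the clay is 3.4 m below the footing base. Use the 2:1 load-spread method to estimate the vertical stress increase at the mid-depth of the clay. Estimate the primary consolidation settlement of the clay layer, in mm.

Mid-depth of clay below the footing base: z = 3.4 + 7.8/2 = 7.3 m.
Stress increase at mid-clay by the 2:1 spreading method:
Δσ = qBL/((B+z)(L+z)) = 250×1.3×1.3/((1.3+7.3)(1.3+7.3)) = 5.7125 kPa
Final effective stress: σ'_f = σ'_0 + Δσ = 87.1 + 5.7125 = 92.812 kPa.
Normally consolidated clay, so the full stress increment lies on the virgin compression line:
S_c = C_c·H/(1+e₀)·log₁₀(σ'_f/σ'_0) = 0.43×7.8/(1+1.02)×log₁₀(92.812/87.1)
    = 1.6604 × 0.027586 = 0.0458 m

S_c ≈ 45.8 mm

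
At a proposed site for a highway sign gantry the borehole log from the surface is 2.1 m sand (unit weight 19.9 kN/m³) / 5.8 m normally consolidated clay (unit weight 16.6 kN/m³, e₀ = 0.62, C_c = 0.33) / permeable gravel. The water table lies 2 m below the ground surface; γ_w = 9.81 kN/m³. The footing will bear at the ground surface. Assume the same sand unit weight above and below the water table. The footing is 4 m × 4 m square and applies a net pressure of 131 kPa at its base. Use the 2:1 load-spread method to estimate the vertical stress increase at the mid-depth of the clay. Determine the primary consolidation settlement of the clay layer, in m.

Mid-depth of clay below the ground surface: z = 2.1 + 5.8/2 = 5 m.
Total vertical stress at mid-clay: σ_v = 19.9×2.1 + 16.6×2.9 = 89.93 kPa.
Pore pressure: u = 9.81×(5 − 2) = 29.43 kPa.
Initial effective stress: σ'_0 = σ_v − u = 89.93 − 29.43 = 60.5 kPa.
Stress increase at mid-clay by the 2:1 spreading method:
Δσ = qBL/((B+z)(L+z)) = 131×4×4/((4+5)(4+5)) = 25.877 kPa
Final effective stress: σ'_f = σ'_0 + Δσ = 60.5 + 25.877 = 86.377 kPa.
Normally consolidated clay, so the full stress increment lies on the virgin compression line:
S_c = C_c·H/(1+e₀)·log₁₀(σ'_f/σ'_0) = 0.33×5.8/(1+0.62)×log₁₀(86.377/60.5)
    = 1.1815 × 0.15464 = 0.1827 m

S_c ≈ 0.183 m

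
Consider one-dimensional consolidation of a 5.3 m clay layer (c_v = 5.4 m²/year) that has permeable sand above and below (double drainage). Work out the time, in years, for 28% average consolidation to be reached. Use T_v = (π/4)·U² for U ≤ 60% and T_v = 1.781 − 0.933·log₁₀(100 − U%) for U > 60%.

Drainage path length: H_d = H/2 = 2.65 m (double drainage).
U ≤ 60%: T_v = (π/4)·U² = (π/4)×0.28² = 0.061575.
t = T_v·H_d²/c_v = 0.061575×2.65²/5.4 = 0.08008 years.

t ≈ 0.0801 years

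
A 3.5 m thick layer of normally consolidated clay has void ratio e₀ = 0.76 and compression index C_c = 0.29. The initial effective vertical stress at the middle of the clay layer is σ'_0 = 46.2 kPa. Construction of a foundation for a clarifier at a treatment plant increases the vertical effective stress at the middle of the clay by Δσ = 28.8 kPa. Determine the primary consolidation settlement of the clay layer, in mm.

Final effective stress: σ'_f = σ'_0 + Δσ = 46.2 + 28.8 = 75 kPa.
Normally consolidated clay, so the full stress increment lies on the virgin compression line:
S_c = C_c·H/(1+e₀)·log₁₀(σ'_f/σ'_0) = 0.29×3.5/(1+0.76)×log₁₀(75/46.2)
    = 0.5767 × 0.21042 = 0.1213 m

S_c ≈ 121 mm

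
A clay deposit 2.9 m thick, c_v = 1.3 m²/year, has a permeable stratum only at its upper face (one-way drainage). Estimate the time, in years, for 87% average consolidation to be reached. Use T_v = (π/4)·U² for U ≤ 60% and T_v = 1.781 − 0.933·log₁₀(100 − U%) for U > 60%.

t ≈ 4.8 years

Drainage path length: H_d = H = 2.9 m (single drainage).
U > 60%: T_v = 1.781 − 0.933·log₁₀(100 − 87) = 0.74169.
t = T_v·H_d²/c_v = 0.74169×2.9²/1.3 = 4.798 years.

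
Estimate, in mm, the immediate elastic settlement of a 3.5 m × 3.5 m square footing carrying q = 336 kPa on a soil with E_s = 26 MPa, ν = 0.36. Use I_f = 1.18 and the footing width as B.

S_e ≈ 46.5 mm

Immediate (elastic) settlement: S_e = q·B·(1−ν²)/E_s · I_f.
E_s = 26 MPa = 26000 kPa.
S_e = 336 × 3.5 × (1 − 0.36²) / 26000 × 1.18
    = 336 × 3.5 × 0.8704 / 26000 × 1.18
    = 0.04646 m = 46.46 mm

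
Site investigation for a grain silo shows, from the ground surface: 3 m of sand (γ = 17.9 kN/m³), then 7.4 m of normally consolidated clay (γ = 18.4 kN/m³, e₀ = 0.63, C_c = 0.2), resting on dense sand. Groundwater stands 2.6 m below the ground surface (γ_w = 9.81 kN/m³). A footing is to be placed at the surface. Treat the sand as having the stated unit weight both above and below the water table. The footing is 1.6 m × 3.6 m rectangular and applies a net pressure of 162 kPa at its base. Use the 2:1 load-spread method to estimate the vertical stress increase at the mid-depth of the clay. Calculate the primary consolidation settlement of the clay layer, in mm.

Mid-depth of clay below the ground surface: z = 3 + 7.4/2 = 6.7 m.
Total vertical stress at mid-clay: σ_v = 17.9×3 + 18.4×3.7 = 121.78 kPa.
Pore pressure: u = 9.81×(6.7 − 2.6) = 40.221 kPa.
Initial effective stress: σ'_0 = σ_v − u = 121.78 − 40.221 = 81.559 kPa.
Stress increase at mid-clay by the 2:1 spreading method:
Δσ = qBL/((B+z)(L+z)) = 162×1.6×3.6/((1.6+6.7)(3.6+6.7)) = 10.915 kPa
Final effective stress: σ'_f = σ'_0 + Δσ = 81.559 + 10.915 = 92.474 kPa.
Normally consolidated clay, so the full stress increment lies on the virgin compression line:
S_c = C_c·H/(1+e₀)·log₁₀(σ'_f/σ'_0) = 0.2×7.4/(1+0.63)×log₁₀(92.474/81.559)
    = 0.90798 × 0.054548 = 0.04953 m

S_c ≈ 49.5 mm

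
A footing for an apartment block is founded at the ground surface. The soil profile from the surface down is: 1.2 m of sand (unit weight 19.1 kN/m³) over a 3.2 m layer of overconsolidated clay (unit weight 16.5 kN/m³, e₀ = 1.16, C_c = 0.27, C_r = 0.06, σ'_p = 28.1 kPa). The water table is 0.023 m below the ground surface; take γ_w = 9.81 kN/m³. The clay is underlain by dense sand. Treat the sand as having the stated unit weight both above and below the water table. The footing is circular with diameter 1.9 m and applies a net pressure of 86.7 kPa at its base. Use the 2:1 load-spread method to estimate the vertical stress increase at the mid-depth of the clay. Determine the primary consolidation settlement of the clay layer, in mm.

S_c ≈ 53.5 mm

Mid-depth of clay below the ground surface: z = 1.2 + 3.2/2 = 2.8 m.
Total vertical stress at mid-clay: σ_v = 19.1×1.2 + 16.5×1.6 = 49.32 kPa.
Pore pressure: u = 9.81×(2.8 − 0.023) = 27.242 kPa.
Initial effective stress: σ'_0 = σ_v − u = 49.32 − 27.242 = 22.078 kPa.
Stress increase at mid-clay by the 2:1 spreading method:
Δσ ≈ qD²/(D+z)² = 86.7×1.9²/(1.9+2.8)² = 14.169 kPa
Final effective stress: σ'_f = 22.078 + 14.169 = 36.247 kPa.
σ'_f = 36.247 > σ'_p = 28.1 kPa, so the stress path crosses the preconsolidation pressure — recompression up to σ'_p, then virgin compression beyond:
S_c = H/(1+e₀)·[C_r·log₁₀(σ'_p/σ'_0) + C_c·log₁₀(σ'_f/σ'_p)]
    = 3.2/2.16 × [0.06×log₁₀(28.1/22.078) + 0.27×log₁₀(36.247/28.1)]
    = 1.4815 × [0.0062848 + 0.029853] = 0.05354 m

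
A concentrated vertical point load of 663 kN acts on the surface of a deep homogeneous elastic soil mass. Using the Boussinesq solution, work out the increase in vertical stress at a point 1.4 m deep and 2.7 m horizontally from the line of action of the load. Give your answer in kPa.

Δσ_z ≈ 3.34 kPa

Boussinesq vertical stress below a point load on an elastic half-space:
Δσ_z = 3P/(2πz²) · [1 + (r/z)²]^(−5/2)
r/z = 2.7/1.4 = 1.9286; [1+(r/z)²]^(−5/2) = 0.020667.
Δσ_z = 3×663/(2π×1.4²) × 0.020667 = 161.51 × 0.020667 = 3.338 kPa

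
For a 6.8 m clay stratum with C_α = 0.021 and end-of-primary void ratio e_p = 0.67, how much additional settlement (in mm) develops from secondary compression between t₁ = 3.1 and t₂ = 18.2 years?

S_s ≈ 65.7 mm

Secondary compression: S_s = C_α·H/(1+e_p)·log₁₀(t₂/t₁)
S_s = 0.021×6.8/(1+0.67)×log₁₀(18.2/3.1)
    = 0.08551 × 0.7687 = 0.06573 m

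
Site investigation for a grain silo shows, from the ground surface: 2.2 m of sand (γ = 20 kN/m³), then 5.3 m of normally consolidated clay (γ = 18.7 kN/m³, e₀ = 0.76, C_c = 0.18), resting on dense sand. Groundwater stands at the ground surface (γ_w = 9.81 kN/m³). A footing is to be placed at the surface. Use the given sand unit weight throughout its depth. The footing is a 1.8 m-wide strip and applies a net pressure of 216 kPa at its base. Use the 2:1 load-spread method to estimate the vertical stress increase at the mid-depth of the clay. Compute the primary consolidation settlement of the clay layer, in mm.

S_c ≈ 193 mm

Mid-depth of clay below the ground surface: z = 2.2 + 5.3/2 = 4.85 m.
Total vertical stress at mid-clay: σ_v = 20×2.2 + 18.7×2.65 = 93.555 kPa.
Pore pressure: u = 9.81×(4.85 − 0) = 47.578 kPa.
Initial effective stress: σ'_0 = σ_v − u = 93.555 − 47.578 = 45.977 kPa.
Stress increase at mid-clay by the 2:1 spreading method:
Δσ = qB/(B+z) = 216×1.8/(1.8+4.85) = 58.466 kPa
Final effective stress: σ'_f = σ'_0 + Δσ = 45.977 + 58.466 = 104.44 kPa.
Normally consolidated clay, so the full stress increment lies on the virgin compression line:
S_c = C_c·H/(1+e₀)·log₁₀(σ'_f/σ'_0) = 0.18×5.3/(1+0.76)×log₁₀(104.44/45.977)
    = 0.54205 × 0.35633 = 0.1931 m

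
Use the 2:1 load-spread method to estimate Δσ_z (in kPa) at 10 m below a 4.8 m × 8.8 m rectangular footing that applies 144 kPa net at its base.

By the 2:1 method the load spreads at 1 horizontal : 2 vertical, so at depth z the loaded area has grown by z in each plan dimension:
Δσ = qBL/((B+z)(L+z)) = 144×4.8×8.8/((4.8+10)(8.8+10)) = 21.861 kPa

Δσ_z ≈ 21.9 kPa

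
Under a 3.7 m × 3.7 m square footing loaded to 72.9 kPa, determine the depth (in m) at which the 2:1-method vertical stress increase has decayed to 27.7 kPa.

z ≈ 2.3 m

2:1 spreading — at depth z the loaded area has grown by z in each plan dimension:
qB²/(B+z)² = Δσ_z ⇒ z = B(√(q/Δσ_z) − 1) = 3.7×(√(72.9/27.7) − 1) = 2.302 m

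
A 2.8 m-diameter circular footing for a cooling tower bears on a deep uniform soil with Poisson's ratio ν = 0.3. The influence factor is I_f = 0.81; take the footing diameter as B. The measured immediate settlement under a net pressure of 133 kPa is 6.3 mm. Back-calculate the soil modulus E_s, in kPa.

S_e = q·B·(1−ν²)/E_s · I_f  ⇒  E_s = q·B·(1−ν²)·I_f / S_e.
E_s = 133 × 2.8 × 0.91 × 0.81 / 0.0063 = 43570 kPa

E_s ≈ 43600 kPa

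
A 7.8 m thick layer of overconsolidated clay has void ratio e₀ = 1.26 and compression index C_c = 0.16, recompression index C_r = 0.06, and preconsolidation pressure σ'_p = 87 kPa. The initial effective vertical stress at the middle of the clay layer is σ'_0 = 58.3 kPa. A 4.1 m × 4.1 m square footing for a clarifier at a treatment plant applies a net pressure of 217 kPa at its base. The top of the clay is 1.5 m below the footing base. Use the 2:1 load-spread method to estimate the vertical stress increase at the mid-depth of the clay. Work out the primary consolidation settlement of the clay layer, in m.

Mid-depth of clay below the footing base: z = 1.5 + 7.8/2 = 5.4 m.
Stress increase at mid-clay by the 2:1 spreading method:
Δσ = qBL/((B+z)(L+z)) = 217×4.1×4.1/((4.1+5.4)(4.1+5.4)) = 40.419 kPa
Final effective stress: σ'_f = 58.3 + 40.419 = 98.719 kPa.
σ'_f = 98.719 > σ'_p = 87 kPa, so the stress path crosses the preconsolidation pressure — recompression up to σ'_p, then virgin compression beyond:
S_c = H/(1+e₀)·[C_r·log₁₀(σ'_p/σ'_0) + C_c·log₁₀(σ'_f/σ'_p)]
    = 7.8/2.26 × [0.06×log₁₀(87/58.3) + 0.16×log₁₀(98.719/87)]
    = 3.4513 × [0.010431 + 0.008781] = 0.06631 m

S_c ≈ 0.0663 m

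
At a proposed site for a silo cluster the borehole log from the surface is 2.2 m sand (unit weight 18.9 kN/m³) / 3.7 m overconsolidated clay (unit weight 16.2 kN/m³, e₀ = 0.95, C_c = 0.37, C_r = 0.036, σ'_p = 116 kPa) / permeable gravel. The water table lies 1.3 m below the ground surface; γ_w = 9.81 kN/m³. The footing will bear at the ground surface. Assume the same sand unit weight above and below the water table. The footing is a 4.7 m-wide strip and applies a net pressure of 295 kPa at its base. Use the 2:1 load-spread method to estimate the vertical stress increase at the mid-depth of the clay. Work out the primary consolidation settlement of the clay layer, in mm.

S_c ≈ 199 mm

Mid-depth of clay below the ground surface: z = 2.2 + 3.7/2 = 4.05 m.
Total vertical stress at mid-clay: σ_v = 18.9×2.2 + 16.2×1.85 = 71.55 kPa.
Pore pressure: u = 9.81×(4.05 − 1.3) = 26.978 kPa.
Initial effective stress: σ'_0 = σ_v − u = 71.55 − 26.978 = 44.572 kPa.
Stress increase at mid-clay by the 2:1 spreading method:
Δσ = qB/(B+z) = 295×4.7/(4.7+4.05) = 158.46 kPa
Final effective stress: σ'_f = 44.572 + 158.46 = 203.03 kPa.
σ'_f = 203.03 > σ'_p = 116 kPa, so the stress path crosses the preconsolidation pressure — recompression up to σ'_p, then virgin compression beyond:
S_c = H/(1+e₀)·[C_r·log₁₀(σ'_p/σ'_0) + C_c·log₁₀(σ'_f/σ'_p)]
    = 3.7/1.95 × [0.036×log₁₀(116/44.572) + 0.37×log₁₀(203.03/116)]
    = 1.8974 × [0.014954 + 0.089948] = 0.199 m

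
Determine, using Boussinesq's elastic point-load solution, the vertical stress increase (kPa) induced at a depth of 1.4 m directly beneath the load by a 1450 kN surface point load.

Boussinesq vertical stress below a point load on an elastic half-space:
Δσ_z = 3P/(2πz²) · [1 + (r/z)²]^(−5/2)
r/z = 0/1.4 = 0; [1+(r/z)²]^(−5/2) = 1.
Δσ_z = 3×1450/(2π×1.4²) × 1 = 353.23 × 1 = 353.2 kPa

Δσ_z ≈ 353 kPa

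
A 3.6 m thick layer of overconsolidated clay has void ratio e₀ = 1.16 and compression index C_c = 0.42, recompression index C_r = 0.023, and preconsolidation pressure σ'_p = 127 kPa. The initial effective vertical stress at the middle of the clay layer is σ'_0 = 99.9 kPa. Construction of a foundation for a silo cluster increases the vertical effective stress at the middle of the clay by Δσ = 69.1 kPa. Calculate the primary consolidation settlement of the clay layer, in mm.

S_c ≈ 90.9 mm

Final effective stress: σ'_f = 99.9 + 69.1 = 169 kPa.
σ'_f = 169 > σ'_p = 127 kPa, so the stress path crosses the preconsolidation pressure — recompression up to σ'_p, then virgin compression beyond:
S_c = H/(1+e₀)·[C_r·log₁₀(σ'_p/σ'_0) + C_c·log₁₀(σ'_f/σ'_p)]
    = 3.6/2.16 × [0.023×log₁₀(127/99.9) + 0.42×log₁₀(169/127)]
    = 1.6667 × [0.0023975 + 0.052115] = 0.09086 m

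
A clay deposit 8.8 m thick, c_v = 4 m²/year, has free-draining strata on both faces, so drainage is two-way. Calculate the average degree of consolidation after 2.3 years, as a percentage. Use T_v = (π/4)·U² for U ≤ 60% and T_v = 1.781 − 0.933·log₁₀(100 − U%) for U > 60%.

Drainage path length: H_d = H/2 = 4.4 m (double drainage).
T_v = c_v·t/H_d² = 4×2.3/4.4² = 0.47521.
T_v = 0.47521 corresponds to the U > 60% branch:
U = 1 − 10^((1.781 − T_v)/0.933)/100 = 0.7491

U ≈ 74.9 %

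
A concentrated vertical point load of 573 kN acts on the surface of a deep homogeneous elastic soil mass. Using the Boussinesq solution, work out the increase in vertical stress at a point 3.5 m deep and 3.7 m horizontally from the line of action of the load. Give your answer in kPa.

Δσ_z ≈ 3.42 kPa

Boussinesq vertical stress below a point load on an elastic half-space:
Δσ_z = 3P/(2πz²) · [1 + (r/z)²]^(−5/2)
r/z = 3.7/3.5 = 1.0571; [1+(r/z)²]^(−5/2) = 0.15326.
Δσ_z = 3×573/(2π×3.5²) × 0.15326 = 22.334 × 0.15326 = 3.423 kPa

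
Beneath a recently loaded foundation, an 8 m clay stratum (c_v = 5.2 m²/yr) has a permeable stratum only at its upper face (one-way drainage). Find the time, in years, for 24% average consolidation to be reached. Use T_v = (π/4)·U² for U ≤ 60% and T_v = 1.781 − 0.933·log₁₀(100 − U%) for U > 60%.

Drainage path length: H_d = H = 8 m (single drainage).
U ≤ 60%: T_v = (π/4)·U² = (π/4)×0.24² = 0.045239.
t = T_v·H_d²/c_v = 0.045239×8²/5.2 = 0.5568 years.

t ≈ 0.557 years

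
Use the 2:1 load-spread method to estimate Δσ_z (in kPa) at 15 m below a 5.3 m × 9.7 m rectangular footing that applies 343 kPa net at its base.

By the 2:1 method the load spreads at 1 horizontal : 2 vertical, so at depth z the loaded area has grown by z in each plan dimension:
Δσ = qBL/((B+z)(L+z)) = 343×5.3×9.7/((5.3+15)(9.7+15)) = 35.168 kPa

Δσ_z ≈ 35.2 kPa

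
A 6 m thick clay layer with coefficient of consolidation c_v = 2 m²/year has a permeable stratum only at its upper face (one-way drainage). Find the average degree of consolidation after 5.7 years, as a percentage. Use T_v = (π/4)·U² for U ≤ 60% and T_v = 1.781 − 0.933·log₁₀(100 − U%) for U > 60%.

Drainage path length: H_d = H = 6 m (single drainage).
T_v = c_v·t/H_d² = 2×5.7/6² = 0.31667.
T_v = 0.31667 corresponds to the U > 60% branch:
U = 1 − 10^((1.781 − T_v)/0.933)/100 = 0.6289

U ≈ 62.9 %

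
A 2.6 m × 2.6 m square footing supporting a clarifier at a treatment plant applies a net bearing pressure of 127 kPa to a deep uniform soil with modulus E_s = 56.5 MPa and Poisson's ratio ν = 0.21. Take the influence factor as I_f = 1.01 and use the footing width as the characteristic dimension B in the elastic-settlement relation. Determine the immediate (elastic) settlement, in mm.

S_e ≈ 5.64 mm

Immediate (elastic) settlement: S_e = q·B·(1−ν²)/E_s · I_f.
E_s = 56.5 MPa = 56500 kPa.
S_e = 127 × 2.6 × (1 − 0.21²) / 56500 × 1.01
    = 127 × 2.6 × 0.9559 / 56500 × 1.01
    = 0.005642 m = 5.642 mm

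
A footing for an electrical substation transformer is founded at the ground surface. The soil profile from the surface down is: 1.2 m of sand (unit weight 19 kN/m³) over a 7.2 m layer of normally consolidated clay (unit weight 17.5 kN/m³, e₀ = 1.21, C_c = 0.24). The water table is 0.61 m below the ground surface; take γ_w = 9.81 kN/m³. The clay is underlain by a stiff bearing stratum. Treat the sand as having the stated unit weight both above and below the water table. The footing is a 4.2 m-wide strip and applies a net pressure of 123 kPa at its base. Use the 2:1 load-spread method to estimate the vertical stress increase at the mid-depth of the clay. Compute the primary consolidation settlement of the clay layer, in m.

Mid-depth of clay below the ground surface: z = 1.2 + 7.2/2 = 4.8 m.
Total vertical stress at mid-clay: σ_v = 19×1.2 + 17.5×3.6 = 85.8 kPa.
Pore pressure: u = 9.81×(4.8 − 0.61) = 41.104 kPa.
Initial effective stress: σ'_0 = σ_v − u = 85.8 − 41.104 = 44.696 kPa.
Stress increase at mid-clay by the 2:1 spreading method:
Δσ = qB/(B+z) = 123×4.2/(4.2+4.8) = 57.4 kPa
Final effective stress: σ'_f = σ'_0 + Δσ = 44.696 + 57.4 = 102.1 kPa.
Normally consolidated clay, so the full stress increment lies on the virgin compression line:
S_c = C_c·H/(1+e₀)·log₁₀(σ'_f/σ'_0) = 0.24×7.2/(1+1.21)×log₁₀(102.1/44.696)
    = 0.7819 × 0.35876 = 0.2805 m

S_c ≈ 0.281 m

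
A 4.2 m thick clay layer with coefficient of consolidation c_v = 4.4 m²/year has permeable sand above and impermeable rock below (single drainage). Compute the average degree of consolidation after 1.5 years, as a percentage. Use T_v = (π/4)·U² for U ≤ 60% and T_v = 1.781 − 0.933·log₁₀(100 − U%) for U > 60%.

U ≈ 67.8 %

Drainage path length: H_d = H = 4.2 m (single drainage).
T_v = c_v·t/H_d² = 4.4×1.5/4.2² = 0.37415.
T_v = 0.37415 corresponds to the U > 60% branch:
U = 1 − 10^((1.781 − T_v)/0.933)/100 = 0.678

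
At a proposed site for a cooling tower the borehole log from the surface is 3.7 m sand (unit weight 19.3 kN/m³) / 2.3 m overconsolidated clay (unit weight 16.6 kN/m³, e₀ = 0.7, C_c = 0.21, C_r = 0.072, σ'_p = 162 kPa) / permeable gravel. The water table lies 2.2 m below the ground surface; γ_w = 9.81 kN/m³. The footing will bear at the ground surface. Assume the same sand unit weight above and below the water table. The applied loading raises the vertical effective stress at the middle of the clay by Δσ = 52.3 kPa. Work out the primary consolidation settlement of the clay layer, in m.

S_c ≈ 0.0251 m

Mid-depth of clay below the ground surface: z = 3.7 + 2.3/2 = 4.85 m.
Total vertical stress at mid-clay: σ_v = 19.3×3.7 + 16.6×1.15 = 90.5 kPa.
Pore pressure: u = 9.81×(4.85 − 2.2) = 25.997 kPa.
Initial effective stress: σ'_0 = σ_v − u = 90.5 − 25.997 = 64.503 kPa.
Final effective stress: σ'_f = 64.503 + 52.3 = 116.8 kPa.
σ'_f = 116.8 ≤ σ'_p = 162 kPa, so the clay remains overconsolidated and only the recompression index applies:
S_c = C_r·H/(1+e₀)·log₁₀(σ'_f/σ'_0) = 0.072×2.3/1.7×log₁₀(116.8/64.503)
    = 0.097409 × 0.25786 = 0.02512 m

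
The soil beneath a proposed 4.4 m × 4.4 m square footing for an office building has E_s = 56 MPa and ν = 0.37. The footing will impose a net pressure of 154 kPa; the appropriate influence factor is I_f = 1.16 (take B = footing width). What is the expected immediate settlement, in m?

S_e ≈ 0.0121 m

Immediate (elastic) settlement: S_e = q·B·(1−ν²)/E_s · I_f.
E_s = 56 MPa = 56000 kPa.
S_e = 154 × 4.4 × (1 − 0.37²) / 56000 × 1.16
    = 154 × 4.4 × 0.8631 / 56000 × 1.16
    = 0.01211 m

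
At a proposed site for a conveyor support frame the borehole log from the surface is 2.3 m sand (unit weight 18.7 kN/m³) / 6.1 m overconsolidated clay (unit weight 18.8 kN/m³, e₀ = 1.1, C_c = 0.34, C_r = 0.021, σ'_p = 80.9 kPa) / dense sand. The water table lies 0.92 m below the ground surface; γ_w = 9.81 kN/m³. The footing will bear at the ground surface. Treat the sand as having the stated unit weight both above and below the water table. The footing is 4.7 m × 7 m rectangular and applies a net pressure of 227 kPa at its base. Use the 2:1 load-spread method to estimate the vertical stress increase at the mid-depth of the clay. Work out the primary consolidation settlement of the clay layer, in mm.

S_c ≈ 168 mm

Mid-depth of clay below the ground surface: z = 2.3 + 6.1/2 = 5.35 m.
Total vertical stress at mid-clay: σ_v = 18.7×2.3 + 18.8×3.05 = 100.35 kPa.
Pore pressure: u = 9.81×(5.35 − 0.92) = 43.458 kPa.
Initial effective stress: σ'_0 = σ_v − u = 100.35 − 43.458 = 56.892 kPa.
Stress increase at mid-clay by the 2:1 spreading method:
Δσ = qBL/((B+z)(L+z)) = 227×4.7×7/((4.7+5.35)(7+5.35)) = 60.171 kPa
Final effective stress: σ'_f = 56.892 + 60.171 = 117.06 kPa.
σ'_f = 117.06 > σ'_p = 80.9 kPa, so the stress path crosses the preconsolidation pressure — recompression up to σ'_p, then virgin compression beyond:
S_c = H/(1+e₀)·[C_r·log₁₀(σ'_p/σ'_0) + C_c·log₁₀(σ'_f/σ'_p)]
    = 6.1/2.1 × [0.021×log₁₀(80.9/56.892) + 0.34×log₁₀(117.06/80.9)]
    = 2.9048 × [0.0032108 + 0.054556] = 0.1678 m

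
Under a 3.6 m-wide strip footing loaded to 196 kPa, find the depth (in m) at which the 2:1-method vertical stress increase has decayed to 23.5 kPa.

2:1 spreading — at depth z the loaded area has grown by z in each plan dimension:
qB/(B+z) = Δσ_z ⇒ z = qB/Δσ_z − B = 196×3.6/23.5 − 3.6 = 26.43 m

z ≈ 26.4 m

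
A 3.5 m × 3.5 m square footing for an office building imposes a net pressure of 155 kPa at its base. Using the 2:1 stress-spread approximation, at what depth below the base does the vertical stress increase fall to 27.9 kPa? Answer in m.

2:1 spreading — at depth z the loaded area has grown by z in each plan dimension:
qB²/(B+z)² = Δσ_z ⇒ z = B(√(q/Δσ_z) − 1) = 3.5×(√(155/27.9) − 1) = 4.75 m

z ≈ 4.75 m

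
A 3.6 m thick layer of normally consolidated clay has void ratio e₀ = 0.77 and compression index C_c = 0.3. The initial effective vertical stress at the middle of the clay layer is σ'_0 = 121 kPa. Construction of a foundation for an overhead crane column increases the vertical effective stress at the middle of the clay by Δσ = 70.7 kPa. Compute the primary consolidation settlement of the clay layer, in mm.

S_c ≈ 122 mm

Final effective stress: σ'_f = σ'_0 + Δσ = 121 + 70.7 = 191.7 kPa.
Normally consolidated clay, so the full stress increment lies on the virgin compression line:
S_c = C_c·H/(1+e₀)·log₁₀(σ'_f/σ'_0) = 0.3×3.6/(1+0.77)×log₁₀(191.7/121)
    = 0.61017 × 0.19984 = 0.1219 m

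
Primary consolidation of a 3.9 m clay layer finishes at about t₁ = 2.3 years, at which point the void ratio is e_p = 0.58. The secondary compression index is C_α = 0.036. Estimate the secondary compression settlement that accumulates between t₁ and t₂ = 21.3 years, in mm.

S_s ≈ 85.9 mm

Secondary compression: S_s = C_α·H/(1+e_p)·log₁₀(t₂/t₁)
S_s = 0.036×3.9/(1+0.58)×log₁₀(21.3/2.3)
    = 0.08886 × 0.9667 = 0.0859 m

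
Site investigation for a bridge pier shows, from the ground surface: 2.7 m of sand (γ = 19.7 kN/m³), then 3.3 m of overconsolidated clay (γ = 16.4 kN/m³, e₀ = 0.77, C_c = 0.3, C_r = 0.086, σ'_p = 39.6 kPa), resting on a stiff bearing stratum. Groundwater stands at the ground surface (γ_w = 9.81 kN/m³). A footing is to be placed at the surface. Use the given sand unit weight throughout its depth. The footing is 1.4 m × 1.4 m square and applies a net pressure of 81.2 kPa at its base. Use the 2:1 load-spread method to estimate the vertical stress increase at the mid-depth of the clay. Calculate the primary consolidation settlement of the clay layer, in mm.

S_c ≈ 20.2 mm

Mid-depth of clay below the ground surface: z = 2.7 + 3.3/2 = 4.35 m.
Total vertical stress at mid-clay: σ_v = 19.7×2.7 + 16.4×1.65 = 80.25 kPa.
Pore pressure: u = 9.81×(4.35 − 0) = 42.673 kPa.
Initial effective stress: σ'_0 = σ_v − u = 80.25 − 42.673 = 37.577 kPa.
Stress increase at mid-clay by the 2:1 spreading method:
Δσ = qBL/((B+z)(L+z)) = 81.2×1.4×1.4/((1.4+4.35)(1.4+4.35)) = 4.8137 kPa
Final effective stress: σ'_f = 37.577 + 4.8137 = 42.391 kPa.
σ'_f = 42.391 > σ'_p = 39.6 kPa, so the stress path crosses the preconsolidation pressure — recompression up to σ'_p, then virgin compression beyond:
S_c = H/(1+e₀)·[C_r·log₁₀(σ'_p/σ'_0) + C_c·log₁₀(σ'_f/σ'_p)]
    = 3.3/1.77 × [0.086×log₁₀(39.6/37.577) + 0.3×log₁₀(42.391/39.6)]
    = 1.8644 × [0.0019585 + 0.0088735] = 0.0202 m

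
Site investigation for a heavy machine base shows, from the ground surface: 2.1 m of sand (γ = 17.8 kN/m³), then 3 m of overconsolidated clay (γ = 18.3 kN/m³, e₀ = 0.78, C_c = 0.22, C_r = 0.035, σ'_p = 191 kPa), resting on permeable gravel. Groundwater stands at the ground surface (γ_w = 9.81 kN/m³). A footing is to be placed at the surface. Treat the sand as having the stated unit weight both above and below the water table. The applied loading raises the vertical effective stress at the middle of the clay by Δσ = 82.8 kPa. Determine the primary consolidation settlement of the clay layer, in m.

Mid-depth of clay below the ground surface: z = 2.1 + 3/2 = 3.6 m.
Total vertical stress at mid-clay: σ_v = 17.8×2.1 + 18.3×1.5 = 64.83 kPa.
Pore pressure: u = 9.81×(3.6 − 0) = 35.316 kPa.
Initial effective stress: σ'_0 = σ_v − u = 64.83 − 35.316 = 29.514 kPa.
Final effective stress: σ'_f = 29.514 + 82.8 = 112.31 kPa.
σ'_f = 112.31 ≤ σ'_p = 191 kPa, so the clay remains overconsolidated and only the recompression index applies:
S_c = C_r·H/(1+e₀)·log₁₀(σ'_f/σ'_0) = 0.035×3/1.78×log₁₀(112.31/29.514)
    = 0.058989 × 0.58039 = 0.03424 m

S_c ≈ 0.0342 m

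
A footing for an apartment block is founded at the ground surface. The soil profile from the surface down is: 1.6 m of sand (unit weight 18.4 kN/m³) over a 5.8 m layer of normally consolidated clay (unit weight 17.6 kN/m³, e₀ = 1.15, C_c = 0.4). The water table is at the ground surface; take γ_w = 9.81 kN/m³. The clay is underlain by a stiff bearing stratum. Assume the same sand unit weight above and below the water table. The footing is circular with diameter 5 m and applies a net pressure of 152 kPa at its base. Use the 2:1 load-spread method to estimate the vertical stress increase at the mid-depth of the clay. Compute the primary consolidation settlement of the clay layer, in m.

S_c ≈ 0.361 m

Mid-depth of clay below the ground surface: z = 1.6 + 5.8/2 = 4.5 m.
Total vertical stress at mid-clay: σ_v = 18.4×1.6 + 17.6×2.9 = 80.48 kPa.
Pore pressure: u = 9.81×(4.5 − 0) = 44.145 kPa.
Initial effective stress: σ'_0 = σ_v − u = 80.48 − 44.145 = 36.335 kPa.
Stress increase at mid-clay by the 2:1 spreading method:
Δσ ≈ qD²/(D+z)² = 152×5²/(5+4.5)² = 42.105 kPa
Final effective stress: σ'_f = σ'_0 + Δσ = 36.335 + 42.105 = 78.44 kPa.
Normally consolidated clay, so the full stress increment lies on the virgin compression line:
S_c = C_c·H/(1+e₀)·log₁₀(σ'_f/σ'_0) = 0.4×5.8/(1+1.15)×log₁₀(78.44/36.335)
    = 1.0791 × 0.33421 = 0.3606 m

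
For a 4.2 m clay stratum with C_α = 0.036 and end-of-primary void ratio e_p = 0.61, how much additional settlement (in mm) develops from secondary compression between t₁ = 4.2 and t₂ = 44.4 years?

Secondary compression: S_s = C_α·H/(1+e_p)·log₁₀(t₂/t₁)
S_s = 0.036×4.2/(1+0.61)×log₁₀(44.4/4.2)
    = 0.09391 × 1.024 = 0.09618 m

S_s ≈ 96.2 mm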